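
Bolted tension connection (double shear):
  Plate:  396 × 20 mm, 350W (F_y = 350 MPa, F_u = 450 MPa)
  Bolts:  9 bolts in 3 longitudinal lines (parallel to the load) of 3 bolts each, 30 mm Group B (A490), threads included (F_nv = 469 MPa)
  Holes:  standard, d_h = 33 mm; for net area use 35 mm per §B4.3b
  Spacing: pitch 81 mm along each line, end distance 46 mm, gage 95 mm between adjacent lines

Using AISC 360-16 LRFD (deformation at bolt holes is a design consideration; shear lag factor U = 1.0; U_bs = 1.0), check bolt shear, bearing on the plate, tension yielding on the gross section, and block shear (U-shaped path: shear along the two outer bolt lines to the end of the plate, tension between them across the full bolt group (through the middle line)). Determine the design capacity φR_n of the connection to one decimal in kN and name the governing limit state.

Bolt shear: A_b = π(30)²/4 = 706.86 mm². φR_n = 0.75 × 469 × 706.86 × 9 × 2 = 4475.5 kN.
Bearing (20 mm plate, F_u = 450 MPa): end bolts L_c = 46 − 33/2 = 29.5, R_n = min(1.2×29.5×20×450, 2.4×30×20×450) = 318.6 kN/bolt; interior L_c = 81 − 33 = 48, R_n = 518.4 kN/bolt. φR_n = 0.75 × (3×318.6 + 6×518.4) = 3049.7 kN.
Tension yield (gross): A_g = 396×20 = 7920 mm². φR_n = 0.90 × 350 × 7920 = 2494.8 kN.
Block shear: shear path 2×[46+2×81] = 2×208 mm, A_gv = 8320, A_nv = 2×(208 − 2.5×35)×20 = 4820 mm²; tension across gage: (190 − 2×35)×20 = 2400 mm². R_n = min(0.6×450×4820, 0.6×350×8320) + 1.0×450×2400 = min(1301.4, 1747.2) + 1080 = 2381.4 kN. φR_n = 0.75 × 2381.4 = 1786.1 kN.
Governing: min(4475.5, 3049.7, 2494.8, 1786.1) = 1786.1 kN → block shear.

1786.1 kN (block shear governs)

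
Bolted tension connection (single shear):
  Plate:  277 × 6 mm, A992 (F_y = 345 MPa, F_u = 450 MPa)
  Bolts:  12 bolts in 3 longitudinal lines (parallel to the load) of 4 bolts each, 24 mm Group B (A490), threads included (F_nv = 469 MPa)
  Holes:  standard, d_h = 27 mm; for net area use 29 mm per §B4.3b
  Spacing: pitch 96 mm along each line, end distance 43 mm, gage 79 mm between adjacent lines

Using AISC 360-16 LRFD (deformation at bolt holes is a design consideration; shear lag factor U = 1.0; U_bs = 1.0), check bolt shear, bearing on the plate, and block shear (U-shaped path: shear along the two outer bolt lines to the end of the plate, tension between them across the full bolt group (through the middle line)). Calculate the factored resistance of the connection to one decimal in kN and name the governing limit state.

Bolt shear: A_b = π(24)²/4 = 452.39 mm². φR_n = 0.75 × 469 × 452.39 × 12 × 1 = 1909.5 kN.
Bearing (6 mm plate, F_u = 450 MPa): end bolts L_c = 43 − 27/2 = 29.5, R_n = min(1.2×29.5×6×450, 2.4×24×6×450) = 95.58 kN/bolt; interior L_c = 96 − 27 = 69, R_n = 155.52 kN/bolt. φR_n = 0.75 × (3×95.58 + 9×155.52) = 1264.8 kN.
Block shear: shear path 2×[43+3×96] = 2×331 mm, A_gv = 3972, A_nv = 2×(331 − 3.5×29)×6 = 2754 mm²; tension across gage: (158 − 2×29)×6 = 600 mm². R_n = min(0.6×450×2754, 0.6×345×3972) + 1.0×450×600 = min(743.58, 822.2) + 270 = 1013.6 kN. φR_n = 0.75 × 1013.6 = 760.2 kN.
Governing: min(1909.5, 1264.8, 760.2) = 760.2 kN → block shear.

760.2 kN (block shear governs)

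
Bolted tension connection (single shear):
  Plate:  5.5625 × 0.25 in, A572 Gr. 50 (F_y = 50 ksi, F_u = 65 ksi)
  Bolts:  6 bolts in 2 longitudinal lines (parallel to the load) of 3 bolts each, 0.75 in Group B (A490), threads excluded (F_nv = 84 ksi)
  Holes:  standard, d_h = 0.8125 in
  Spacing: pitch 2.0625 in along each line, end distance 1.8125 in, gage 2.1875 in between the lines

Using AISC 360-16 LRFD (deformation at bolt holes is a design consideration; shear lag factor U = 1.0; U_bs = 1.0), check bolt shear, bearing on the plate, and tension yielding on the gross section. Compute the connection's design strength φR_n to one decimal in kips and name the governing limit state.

62.6 kips (gross-section yield governs)

Bolt shear: A_b = π(0.75)²/4 = 0.44179 in². φR_n = 0.75 × 84 × 0.44179 × 6 × 1 = 167.0 kips.
Bearing (0.25 in plate, F_u = 65 ksi): end bolts L_c = 1.8125 − 0.8125/2 = 1.40625, R_n = min(1.2×1.40625×0.25×65, 2.4×0.75×0.25×65) = 27.422 kips/bolt; interior L_c = 2.0625 − 0.8125 = 1.25, R_n = 24.375 kips/bolt. φR_n = 0.75 × (2×27.422 + 4×24.375) = 114.3 kips.
Tension yield (gross): A_g = 5.5625×0.25 = 1.3906 in². φR_n = 0.90 × 50 × 1.3906 = 62.6 kips.
Governing: min(167.0, 114.3, 62.6) = 62.6 kips → gross-section yield.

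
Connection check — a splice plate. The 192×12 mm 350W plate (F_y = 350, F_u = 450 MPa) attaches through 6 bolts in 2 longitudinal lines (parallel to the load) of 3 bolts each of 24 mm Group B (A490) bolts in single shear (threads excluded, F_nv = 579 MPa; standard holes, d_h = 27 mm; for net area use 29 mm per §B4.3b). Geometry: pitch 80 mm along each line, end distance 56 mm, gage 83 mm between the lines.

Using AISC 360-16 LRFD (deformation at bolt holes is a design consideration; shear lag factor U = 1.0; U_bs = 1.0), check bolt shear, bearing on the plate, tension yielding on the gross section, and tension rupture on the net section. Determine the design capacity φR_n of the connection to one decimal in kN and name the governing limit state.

Bolt shear: A_b = π(24)²/4 = 452.39 mm². φR_n = 0.75 × 579 × 452.39 × 6 × 1 = 1178.7 kN.
Bearing (12 mm plate, F_u = 450 MPa): end bolts L_c = 56 − 27/2 = 42.5, R_n = min(1.2×42.5×12×450, 2.4×24×12×450) = 275.4 kN/bolt; interior L_c = 80 − 27 = 53, R_n = 311.04 kN/bolt. φR_n = 0.75 × (2×275.4 + 4×311.04) = 1346.2 kN.
Tension yield (gross): A_g = 192×12 = 2304 mm². φR_n = 0.90 × 350 × 2304 = 725.8 kN.
Tension rupture (net): A_n = (192 − 2×29)×12 = 1608 mm² (U = 1.0, A_e = A_n). φR_n = 0.75 × 450 × 1608 = 542.7 kN.
Governing: min(1178.7, 1346.2, 725.8, 542.7) = 542.7 kN → net-section rupture.

542.7 kN (net-section rupture governs)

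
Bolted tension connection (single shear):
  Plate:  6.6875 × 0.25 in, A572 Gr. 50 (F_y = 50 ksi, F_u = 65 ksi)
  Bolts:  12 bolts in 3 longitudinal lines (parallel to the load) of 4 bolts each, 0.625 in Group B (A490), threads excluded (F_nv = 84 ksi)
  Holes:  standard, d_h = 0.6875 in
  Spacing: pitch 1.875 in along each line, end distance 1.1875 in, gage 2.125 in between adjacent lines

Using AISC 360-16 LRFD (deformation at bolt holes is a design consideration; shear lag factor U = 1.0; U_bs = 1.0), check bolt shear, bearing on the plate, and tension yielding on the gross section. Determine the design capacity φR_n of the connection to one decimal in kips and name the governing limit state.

75.2 kips (gross-section yield governs)

Bolt shear: A_b = π(0.625)²/4 = 0.3068 in². φR_n = 0.75 × 84 × 0.3068 × 12 × 1 = 231.9 kips.
Bearing (0.25 in plate, F_u = 65 ksi): end bolts L_c = 1.1875 − 0.6875/2 = 0.84375, R_n = min(1.2×0.84375×0.25×65, 2.4×0.625×0.25×65) = 16.453 kips/bolt; interior L_c = 1.875 − 0.6875 = 1.1875, R_n = 23.156 kips/bolt. φR_n = 0.75 × (3×16.453 + 9×23.156) = 193.3 kips.
Tension yield (gross): A_g = 6.6875×0.25 = 1.6719 in². φR_n = 0.90 × 50 × 1.6719 = 75.2 kips.
Governing: min(231.9, 193.3, 75.2) = 75.2 kips → gross-section yield.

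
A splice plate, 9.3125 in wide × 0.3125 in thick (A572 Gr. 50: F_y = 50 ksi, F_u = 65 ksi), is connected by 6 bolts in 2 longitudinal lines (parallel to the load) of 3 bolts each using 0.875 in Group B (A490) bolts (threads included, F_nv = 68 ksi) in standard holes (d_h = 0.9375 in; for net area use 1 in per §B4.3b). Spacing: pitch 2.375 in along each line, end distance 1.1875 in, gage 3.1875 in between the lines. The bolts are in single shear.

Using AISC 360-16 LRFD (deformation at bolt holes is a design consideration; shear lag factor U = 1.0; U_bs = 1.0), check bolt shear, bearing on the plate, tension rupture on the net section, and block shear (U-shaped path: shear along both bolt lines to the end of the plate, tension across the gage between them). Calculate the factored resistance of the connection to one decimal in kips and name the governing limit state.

Bolt shear: A_b = π(0.875)²/4 = 0.60132 in². φR_n = 0.75 × 68 × 0.60132 × 6 × 1 = 184.0 kips.
Bearing (0.3125 in plate, F_u = 65 ksi): end bolts L_c = 1.1875 − 0.9375/2 = 0.71875, R_n = min(1.2×0.71875×0.3125×65, 2.4×0.875×0.3125×65) = 17.52 kips/bolt; interior L_c = 2.375 − 0.9375 = 1.4375, R_n = 35.039 kips/bolt. φR_n = 0.75 × (2×17.52 + 4×35.039) = 131.4 kips.
Tension rupture (net): A_n = (9.3125 − 2×1)×0.3125 = 2.2852 in² (U = 1.0, A_e = A_n). φR_n = 0.75 × 65 × 2.2852 = 111.4 kips.
Block shear: shear path 2×[1.1875+2×2.375] = 2×5.9375 in, A_gv = 3.7109, A_nv = 2×(5.9375 − 2.5×1)×0.3125 = 2.1484 in²; tension across gage: (3.1875 − 1×1)×0.3125 = 0.68359 in². R_n = min(0.6×65×2.1484, 0.6×50×3.7109) + 1.0×65×0.68359 = min(83.788, 111.33) + 44.433 = 128.22 kips. φR_n = 0.75 × 128.22 = 96.2 kips.
Governing: min(184.0, 131.4, 111.4, 96.2) = 96.2 kips → block shear.

96.2 kips (block shear governs)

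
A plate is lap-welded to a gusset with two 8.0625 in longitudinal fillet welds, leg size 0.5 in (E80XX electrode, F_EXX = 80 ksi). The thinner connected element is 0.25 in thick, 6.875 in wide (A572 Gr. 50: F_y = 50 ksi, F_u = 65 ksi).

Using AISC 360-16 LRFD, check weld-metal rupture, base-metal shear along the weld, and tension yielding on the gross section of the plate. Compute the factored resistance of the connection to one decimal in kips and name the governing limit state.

Weld metal: throat = 0.707×0.5 = 0.3535 in, L = 2×8.0625 = 16.125 in. φR_n = 0.75 × 0.6 × 80 × 0.3535 × 16.125 = 205.2 kips.
Base metal shear (0.25 in plate): yield φR_n = 1.0×0.6×50×0.25×16.125 = 120.9 kips; rupture φR_n = 0.75×0.6×65×0.25×16.125 = 117.9 kips; take 117.9 kips (rupture).
Tension yield (gross): A_g = 6.875×0.25 = 1.7188 in². φR_n = 0.90 × 50 × 1.7188 = 77.3 kips.
Governing: min(205.2, 117.9, 77.3) = 77.3 kips → gross-section yield.

77.3 kips (gross-section yield governs)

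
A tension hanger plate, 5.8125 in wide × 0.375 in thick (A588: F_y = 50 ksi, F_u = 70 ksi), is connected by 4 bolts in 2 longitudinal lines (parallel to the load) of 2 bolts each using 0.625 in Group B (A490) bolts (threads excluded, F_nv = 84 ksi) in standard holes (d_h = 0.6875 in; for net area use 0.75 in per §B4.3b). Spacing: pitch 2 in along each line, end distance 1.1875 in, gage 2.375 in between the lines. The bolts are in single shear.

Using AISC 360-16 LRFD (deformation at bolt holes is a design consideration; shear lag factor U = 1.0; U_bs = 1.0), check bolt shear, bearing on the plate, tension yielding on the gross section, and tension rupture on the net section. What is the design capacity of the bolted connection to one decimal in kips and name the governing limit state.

77.3 kips (bolt shear governs)

Bolt shear: A_b = π(0.625)²/4 = 0.3068 in². φR_n = 0.75 × 84 × 0.3068 × 4 × 1 = 77.3 kips.
Bearing (0.375 in plate, F_u = 70 ksi): end bolts L_c = 1.1875 − 0.6875/2 = 0.84375, R_n = min(1.2×0.84375×0.375×70, 2.4×0.625×0.375×70) = 26.578 kips/bolt; interior L_c = 2 − 0.6875 = 1.3125, R_n = 39.375 kips/bolt. φR_n = 0.75 × (2×26.578 + 2×39.375) = 98.9 kips.
Tension yield (gross): A_g = 5.8125×0.375 = 2.1797 in². φR_n = 0.90 × 50 × 2.1797 = 98.1 kips.
Tension rupture (net): A_n = (5.8125 − 2×0.75)×0.375 = 1.6172 in² (U = 1.0, A_e = A_n). φR_n = 0.75 × 70 × 1.6172 = 84.9 kips.
Governing: min(77.3, 98.9, 98.1, 84.9) = 77.3 kips → bolt shear.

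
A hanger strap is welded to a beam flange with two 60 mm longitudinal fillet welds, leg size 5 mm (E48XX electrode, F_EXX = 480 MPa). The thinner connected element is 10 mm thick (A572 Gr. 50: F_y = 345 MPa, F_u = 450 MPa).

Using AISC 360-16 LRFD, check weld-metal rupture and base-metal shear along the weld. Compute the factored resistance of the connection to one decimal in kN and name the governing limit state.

91.6 kN (weld metal governs)

Weld metal: throat = 0.707×5 = 3.535 mm, L = 2×60 = 120 mm. φR_n = 0.75 × 0.6 × 480 × 3.535 × 120 = 91.6 kN.
Base metal shear (10 mm plate): yield φR_n = 1.0×0.6×345×10×120 = 248.4 kN; rupture φR_n = 0.75×0.6×450×10×120 = 243.0 kN; take 243.0 kN (rupture).
Governing: min(91.6, 243.0) = 91.6 kN → weld metal.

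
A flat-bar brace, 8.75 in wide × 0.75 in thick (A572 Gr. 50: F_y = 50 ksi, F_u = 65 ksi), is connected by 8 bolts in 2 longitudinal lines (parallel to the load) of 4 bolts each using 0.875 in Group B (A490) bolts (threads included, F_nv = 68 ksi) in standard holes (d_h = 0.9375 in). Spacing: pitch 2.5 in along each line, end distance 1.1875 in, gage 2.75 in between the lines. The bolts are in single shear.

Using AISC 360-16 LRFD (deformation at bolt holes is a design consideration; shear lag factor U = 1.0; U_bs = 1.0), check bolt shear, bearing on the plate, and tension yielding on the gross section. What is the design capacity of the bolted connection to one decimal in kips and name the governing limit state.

Bolt shear: A_b = π(0.875)²/4 = 0.60132 in². φR_n = 0.75 × 68 × 0.60132 × 8 × 1 = 245.3 kips.
Bearing (0.75 in plate, F_u = 65 ksi): end bolts L_c = 1.1875 − 0.9375/2 = 0.71875, R_n = min(1.2×0.71875×0.75×65, 2.4×0.875×0.75×65) = 42.047 kips/bolt; interior L_c = 2.5 − 0.9375 = 1.5625, R_n = 91.406 kips/bolt. φR_n = 0.75 × (2×42.047 + 6×91.406) = 474.4 kips.
Tension yield (gross): A_g = 8.75×0.75 = 6.5625 in². φR_n = 0.90 × 50 × 6.5625 = 295.3 kips.
Governing: min(245.3, 474.4, 295.3) = 245.3 kips → bolt shear.

245.3 kips (bolt shear governs)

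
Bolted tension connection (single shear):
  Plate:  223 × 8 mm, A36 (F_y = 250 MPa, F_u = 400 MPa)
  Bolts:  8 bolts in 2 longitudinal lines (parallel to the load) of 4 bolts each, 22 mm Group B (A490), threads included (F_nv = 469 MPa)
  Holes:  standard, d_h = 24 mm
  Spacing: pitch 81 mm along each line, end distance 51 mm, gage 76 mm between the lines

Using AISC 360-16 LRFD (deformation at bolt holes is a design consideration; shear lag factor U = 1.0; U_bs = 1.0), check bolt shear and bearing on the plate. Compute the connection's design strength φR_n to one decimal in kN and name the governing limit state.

985.0 kN (bearing governs)

Bolt shear: A_b = π(22)²/4 = 380.13 mm². φR_n = 0.75 × 469 × 380.13 × 8 × 1 = 1069.7 kN.
Bearing (8 mm plate, F_u = 400 MPa): end bolts L_c = 51 − 24/2 = 39, R_n = min(1.2×39×8×400, 2.4×22×8×400) = 149.76 kN/bolt; interior L_c = 81 − 24 = 57, R_n = 168.96 kN/bolt. φR_n = 0.75 × (2×149.76 + 6×168.96) = 985.0 kN.
Governing: min(1069.7, 985.0) = 985.0 kN → bearing.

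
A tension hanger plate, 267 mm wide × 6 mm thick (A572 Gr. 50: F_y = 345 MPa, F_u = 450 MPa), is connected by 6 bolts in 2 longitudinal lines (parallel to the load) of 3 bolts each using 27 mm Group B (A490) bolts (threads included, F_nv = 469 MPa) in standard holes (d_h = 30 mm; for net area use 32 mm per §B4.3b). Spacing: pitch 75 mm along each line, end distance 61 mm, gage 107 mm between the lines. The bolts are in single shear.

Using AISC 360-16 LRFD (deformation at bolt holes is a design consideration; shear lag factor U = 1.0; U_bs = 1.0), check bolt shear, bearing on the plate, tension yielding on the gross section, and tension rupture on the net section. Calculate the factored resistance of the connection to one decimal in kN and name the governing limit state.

Bolt shear: A_b = π(27)²/4 = 572.56 mm². φR_n = 0.75 × 469 × 572.56 × 6 × 1 = 1208.4 kN.
Bearing (6 mm plate, F_u = 450 MPa): end bolts L_c = 61 − 30/2 = 46, R_n = min(1.2×46×6×450, 2.4×27×6×450) = 149.04 kN/bolt; interior L_c = 75 − 30 = 45, R_n = 145.8 kN/bolt. φR_n = 0.75 × (2×149.04 + 4×145.8) = 661.0 kN.
Tension yield (gross): A_g = 267×6 = 1602 mm². φR_n = 0.90 × 345 × 1602 = 497.4 kN.
Tension rupture (net): A_n = (267 − 2×32)×6 = 1218 mm² (U = 1.0, A_e = A_n). φR_n = 0.75 × 450 × 1218 = 411.1 kN.
Governing: min(1208.4, 661.0, 497.4, 411.1) = 411.1 kN → net-section rupture.

411.1 kN (net-section rupture governs)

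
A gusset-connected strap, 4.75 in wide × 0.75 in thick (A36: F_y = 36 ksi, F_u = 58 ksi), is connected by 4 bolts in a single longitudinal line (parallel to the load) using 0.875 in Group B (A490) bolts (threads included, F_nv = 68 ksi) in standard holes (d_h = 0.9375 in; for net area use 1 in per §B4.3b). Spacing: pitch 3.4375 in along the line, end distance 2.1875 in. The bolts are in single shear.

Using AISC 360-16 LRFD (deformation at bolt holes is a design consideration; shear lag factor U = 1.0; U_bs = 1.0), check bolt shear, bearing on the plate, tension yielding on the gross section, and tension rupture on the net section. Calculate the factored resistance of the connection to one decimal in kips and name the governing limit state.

115.4 kips (gross-section yield governs)

Bolt shear: A_b = π(0.875)²/4 = 0.60132 in². φR_n = 0.75 × 68 × 0.60132 × 4 × 1 = 122.7 kips.
Bearing (0.75 in plate, F_u = 58 ksi): end bolts L_c = 2.1875 − 0.9375/2 = 1.71875, R_n = min(1.2×1.71875×0.75×58, 2.4×0.875×0.75×58) = 89.719 kips/bolt; interior L_c = 3.4375 − 0.9375 = 2.5, R_n = 91.35 kips/bolt. φR_n = 0.75 × (1×89.719 + 3×91.35) = 272.8 kips.
Tension yield (gross): A_g = 4.75×0.75 = 3.5625 in². φR_n = 0.90 × 36 × 3.5625 = 115.4 kips.
Tension rupture (net): A_n = (4.75 − 1×1)×0.75 = 2.8125 in² (U = 1.0, A_e = A_n). φR_n = 0.75 × 58 × 2.8125 = 122.3 kips.
Governing: min(122.7, 272.8, 115.4, 122.3) = 115.4 kips → gross-section yield.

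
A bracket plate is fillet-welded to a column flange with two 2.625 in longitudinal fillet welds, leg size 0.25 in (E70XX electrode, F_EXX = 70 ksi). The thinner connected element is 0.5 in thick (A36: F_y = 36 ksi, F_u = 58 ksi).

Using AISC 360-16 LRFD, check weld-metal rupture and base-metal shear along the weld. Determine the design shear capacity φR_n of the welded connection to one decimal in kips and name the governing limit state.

29.2 kips (weld metal governs)

Weld metal: throat = 0.707×0.25 = 0.17675 in, L = 2×2.625 = 5.25 in. φR_n = 0.75 × 0.6 × 70 × 0.17675 × 5.25 = 29.2 kips.
Base metal shear (0.5 in plate): yield φR_n = 1.0×0.6×36×0.5×5.25 = 56.7 kips; rupture φR_n = 0.75×0.6×58×0.5×5.25 = 68.5 kips; take 56.7 kips (yield).
Governing: min(29.2, 56.7) = 29.2 kips → weld metal.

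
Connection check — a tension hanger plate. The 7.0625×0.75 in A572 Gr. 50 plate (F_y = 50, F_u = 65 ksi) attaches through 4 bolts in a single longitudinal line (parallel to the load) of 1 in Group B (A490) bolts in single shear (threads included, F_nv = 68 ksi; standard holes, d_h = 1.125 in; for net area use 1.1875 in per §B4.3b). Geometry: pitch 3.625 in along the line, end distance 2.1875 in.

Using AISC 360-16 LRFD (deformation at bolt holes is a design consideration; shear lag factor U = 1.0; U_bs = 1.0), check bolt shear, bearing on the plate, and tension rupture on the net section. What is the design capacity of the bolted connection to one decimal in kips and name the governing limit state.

Bolt shear: A_b = π(1)²/4 = 0.7854 in². φR_n = 0.75 × 68 × 0.7854 × 4 × 1 = 160.2 kips.
Bearing (0.75 in plate, F_u = 65 ksi): end bolts L_c = 2.1875 − 1.125/2 = 1.625, R_n = min(1.2×1.625×0.75×65, 2.4×1×0.75×65) = 95.063 kips/bolt; interior L_c = 3.625 − 1.125 = 2.5, R_n = 117 kips/bolt. φR_n = 0.75 × (1×95.063 + 3×117) = 334.5 kips.
Tension rupture (net): A_n = (7.0625 − 1×1.1875)×0.75 = 4.4063 in² (U = 1.0, A_e = A_n). φR_n = 0.75 × 65 × 4.4063 = 214.8 kips.
Governing: min(160.2, 334.5, 214.8) = 160.2 kips → bolt shear.

160.2 kips (bolt shear governs)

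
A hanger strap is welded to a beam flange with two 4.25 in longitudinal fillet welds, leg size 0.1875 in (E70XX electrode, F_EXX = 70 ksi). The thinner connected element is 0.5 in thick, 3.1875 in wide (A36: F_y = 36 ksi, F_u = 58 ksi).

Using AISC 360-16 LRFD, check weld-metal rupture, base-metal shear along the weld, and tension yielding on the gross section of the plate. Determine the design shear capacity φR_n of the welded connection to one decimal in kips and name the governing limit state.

Weld metal: throat = 0.707×0.1875 = 0.13256 in, L = 2×4.25 = 8.5 in. φR_n = 0.75 × 0.6 × 70 × 0.13256 × 8.5 = 35.5 kips.
Base metal shear (0.5 in plate): yield φR_n = 1.0×0.6×36×0.5×8.5 = 91.8 kips; rupture φR_n = 0.75×0.6×58×0.5×8.5 = 110.9 kips; take 91.8 kips (yield).
Tension yield (gross): A_g = 3.1875×0.5 = 1.5938 in². φR_n = 0.90 × 36 × 1.5938 = 51.6 kips.
Governing: min(35.5, 91.8, 51.6) = 35.5 kips → weld metal.

35.5 kips (weld metal governs)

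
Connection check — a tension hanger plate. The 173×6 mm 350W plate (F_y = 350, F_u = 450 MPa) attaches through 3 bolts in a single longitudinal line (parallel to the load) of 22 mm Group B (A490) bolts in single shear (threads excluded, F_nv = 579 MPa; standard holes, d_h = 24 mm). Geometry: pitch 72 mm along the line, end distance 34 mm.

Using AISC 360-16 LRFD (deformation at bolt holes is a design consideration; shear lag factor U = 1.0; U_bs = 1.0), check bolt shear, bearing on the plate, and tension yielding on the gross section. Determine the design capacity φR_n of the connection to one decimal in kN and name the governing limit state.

Bolt shear: A_b = π(22)²/4 = 380.13 mm². φR_n = 0.75 × 579 × 380.13 × 3 × 1 = 495.2 kN.
Bearing (6 mm plate, F_u = 450 MPa): end bolts L_c = 34 − 24/2 = 22, R_n = min(1.2×22×6×450, 2.4×22×6×450) = 71.28 kN/bolt; interior L_c = 72 − 24 = 48, R_n = 142.56 kN/bolt. φR_n = 0.75 × (1×71.28 + 2×142.56) = 267.3 kN.
Tension yield (gross): A_g = 173×6 = 1038 mm². φR_n = 0.90 × 350 × 1038 = 327.0 kN.
Governing: min(495.2, 267.3, 327.0) = 267.3 kN → bearing.

267.3 kN (bearing governs)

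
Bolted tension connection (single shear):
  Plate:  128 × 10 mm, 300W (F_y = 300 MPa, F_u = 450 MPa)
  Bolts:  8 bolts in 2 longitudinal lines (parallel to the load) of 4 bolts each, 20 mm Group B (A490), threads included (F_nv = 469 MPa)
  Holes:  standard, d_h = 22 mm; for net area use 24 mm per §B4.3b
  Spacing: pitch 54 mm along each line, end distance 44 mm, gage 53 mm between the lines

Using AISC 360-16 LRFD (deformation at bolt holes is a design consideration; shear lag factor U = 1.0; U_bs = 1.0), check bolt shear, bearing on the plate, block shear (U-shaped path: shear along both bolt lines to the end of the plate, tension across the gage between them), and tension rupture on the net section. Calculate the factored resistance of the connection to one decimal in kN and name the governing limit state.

Bolt shear: A_b = π(20)²/4 = 314.16 mm². φR_n = 0.75 × 469 × 314.16 × 8 × 1 = 884.0 kN.
Bearing (10 mm plate, F_u = 450 MPa): end bolts L_c = 44 − 22/2 = 33, R_n = min(1.2×33×10×450, 2.4×20×10×450) = 178.2 kN/bolt; interior L_c = 54 − 22 = 32, R_n = 172.8 kN/bolt. φR_n = 0.75 × (2×178.2 + 6×172.8) = 1044.9 kN.
Block shear: shear path 2×[44+3×54] = 2×206 mm, A_gv = 4120, A_nv = 2×(206 − 3.5×24)×10 = 2440 mm²; tension across gage: (53 − 1×24)×10 = 290 mm². R_n = min(0.6×450×2440, 0.6×300×4120) + 1.0×450×290 = min(658.8, 741.6) + 130.5 = 789.3 kN. φR_n = 0.75 × 789.3 = 592.0 kN.
Tension rupture (net): A_n = (128 − 2×24)×10 = 800 mm² (U = 1.0, A_e = A_n). φR_n = 0.75 × 450 × 800 = 270.0 kN.
Governing: min(884.0, 1044.9, 592.0, 270.0) = 270.0 kN → net-section rupture.

270.0 kN (net-section rupture governs)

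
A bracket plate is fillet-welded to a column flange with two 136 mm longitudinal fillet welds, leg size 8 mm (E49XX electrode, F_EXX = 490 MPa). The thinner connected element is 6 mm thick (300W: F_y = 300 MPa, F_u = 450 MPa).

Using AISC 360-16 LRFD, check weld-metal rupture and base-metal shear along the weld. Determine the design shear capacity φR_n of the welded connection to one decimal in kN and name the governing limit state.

Weld metal: throat = 0.707×8 = 5.656 mm, L = 2×136 = 272 mm. φR_n = 0.75 × 0.6 × 490 × 5.656 × 272 = 339.2 kN.
Base metal shear (6 mm plate): yield φR_n = 1.0×0.6×300×6×272 = 293.8 kN; rupture φR_n = 0.75×0.6×450×6×272 = 330.5 kN; take 293.8 kN (yield).
Governing: min(339.2, 293.8) = 293.8 kN → base-metal shear.

293.8 kN (base-metal shear governs)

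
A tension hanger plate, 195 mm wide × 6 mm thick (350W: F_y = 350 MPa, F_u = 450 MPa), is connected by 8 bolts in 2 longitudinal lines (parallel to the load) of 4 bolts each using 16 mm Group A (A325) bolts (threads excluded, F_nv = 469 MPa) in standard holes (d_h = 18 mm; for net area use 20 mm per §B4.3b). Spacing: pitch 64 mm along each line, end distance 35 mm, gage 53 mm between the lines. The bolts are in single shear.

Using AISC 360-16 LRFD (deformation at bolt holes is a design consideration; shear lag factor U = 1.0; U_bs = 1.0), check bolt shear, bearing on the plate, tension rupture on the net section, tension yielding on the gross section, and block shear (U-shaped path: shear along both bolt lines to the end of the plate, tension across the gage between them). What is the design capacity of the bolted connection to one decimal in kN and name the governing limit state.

313.9 kN (net-section rupture governs)

Bolt shear: A_b = π(16)²/4 = 201.06 mm². φR_n = 0.75 × 469 × 201.06 × 8 × 1 = 565.8 kN.
Bearing (6 mm plate, F_u = 450 MPa): end bolts L_c = 35 − 18/2 = 26, R_n = min(1.2×26×6×450, 2.4×16×6×450) = 84.24 kN/bolt; interior L_c = 64 − 18 = 46, R_n = 103.68 kN/bolt. φR_n = 0.75 × (2×84.24 + 6×103.68) = 592.9 kN.
Tension rupture (net): A_n = (195 − 2×20)×6 = 930 mm² (U = 1.0, A_e = A_n). φR_n = 0.75 × 450 × 930 = 313.9 kN.
Tension yield (gross): A_g = 195×6 = 1170 mm². φR_n = 0.90 × 350 × 1170 = 368.6 kN.
Block shear: shear path 2×[35+3×64] = 2×227 mm, A_gv = 2724, A_nv = 2×(227 − 3.5×20)×6 = 1884 mm²; tension across gage: (53 − 1×20)×6 = 198 mm². R_n = min(0.6×450×1884, 0.6×350×2724) + 1.0×450×198 = min(508.68, 572.04) + 89.1 = 597.78 kN. φR_n = 0.75 × 597.78 = 448.3 kN.
Governing: min(565.8, 592.9, 313.9, 368.6, 448.3) = 313.9 kN → net-section rupture.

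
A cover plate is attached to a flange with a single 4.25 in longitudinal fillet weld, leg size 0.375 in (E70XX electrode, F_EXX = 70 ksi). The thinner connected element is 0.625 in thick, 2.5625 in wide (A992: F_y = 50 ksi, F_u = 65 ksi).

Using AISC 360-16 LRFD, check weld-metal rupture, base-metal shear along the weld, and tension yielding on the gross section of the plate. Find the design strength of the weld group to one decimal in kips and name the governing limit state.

35.5 kips (weld metal governs)

Weld metal: throat = 0.707×0.375 = 0.26513 in, L = 4.25 in. φR_n = 0.75 × 0.6 × 70 × 0.26513 × 4.25 = 35.5 kips.
Base metal shear (0.625 in plate): yield φR_n = 1.0×0.6×50×0.625×4.25 = 79.7 kips; rupture φR_n = 0.75×0.6×65×0.625×4.25 = 77.7 kips; take 77.7 kips (rupture).
Tension yield (gross): A_g = 2.5625×0.625 = 1.6016 in². φR_n = 0.90 × 50 × 1.6016 = 72.1 kips.
Governing: min(35.5, 77.7, 72.1) = 35.5 kips → weld metal.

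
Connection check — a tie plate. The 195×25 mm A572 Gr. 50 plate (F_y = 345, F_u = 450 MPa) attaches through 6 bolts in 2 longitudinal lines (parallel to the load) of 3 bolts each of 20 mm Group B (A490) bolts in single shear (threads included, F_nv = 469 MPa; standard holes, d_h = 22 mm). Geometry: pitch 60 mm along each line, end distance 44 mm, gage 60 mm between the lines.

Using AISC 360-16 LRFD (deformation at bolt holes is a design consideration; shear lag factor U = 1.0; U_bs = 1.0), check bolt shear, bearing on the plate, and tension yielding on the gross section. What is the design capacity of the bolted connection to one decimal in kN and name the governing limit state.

Bolt shear: A_b = π(20)²/4 = 314.16 mm². φR_n = 0.75 × 469 × 314.16 × 6 × 1 = 663.0 kN.
Bearing (25 mm plate, F_u = 450 MPa): end bolts L_c = 44 − 22/2 = 33, R_n = min(1.2×33×25×450, 2.4×20×25×450) = 445.5 kN/bolt; interior L_c = 60 − 22 = 38, R_n = 513 kN/bolt. φR_n = 0.75 × (2×445.5 + 4×513) = 2207.3 kN.
Tension yield (gross): A_g = 195×25 = 4875 mm². φR_n = 0.90 × 345 × 4875 = 1513.7 kN.
Governing: min(663.0, 2207.3, 1513.7) = 663.0 kN → bolt shear.

663.0 kN (bolt shear governs)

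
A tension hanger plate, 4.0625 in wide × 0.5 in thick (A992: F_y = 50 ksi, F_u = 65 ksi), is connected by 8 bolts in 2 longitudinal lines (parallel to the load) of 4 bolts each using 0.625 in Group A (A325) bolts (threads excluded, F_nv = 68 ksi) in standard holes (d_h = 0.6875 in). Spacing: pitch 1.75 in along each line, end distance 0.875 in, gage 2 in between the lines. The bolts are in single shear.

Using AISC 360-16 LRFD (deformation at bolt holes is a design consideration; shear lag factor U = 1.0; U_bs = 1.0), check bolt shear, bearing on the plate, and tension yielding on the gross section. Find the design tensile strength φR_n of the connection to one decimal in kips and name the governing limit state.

91.4 kips (gross-section yield governs)

Bolt shear: A_b = π(0.625)²/4 = 0.3068 in². φR_n = 0.75 × 68 × 0.3068 × 8 × 1 = 125.2 kips.
Bearing (0.5 in plate, F_u = 65 ksi): end bolts L_c = 0.875 − 0.6875/2 = 0.53125, R_n = min(1.2×0.53125×0.5×65, 2.4×0.625×0.5×65) = 20.719 kips/bolt; interior L_c = 1.75 − 0.6875 = 1.0625, R_n = 41.438 kips/bolt. φR_n = 0.75 × (2×20.719 + 6×41.438) = 217.5 kips.
Tension yield (gross): A_g = 4.0625×0.5 = 2.0313 in². φR_n = 0.90 × 50 × 2.0313 = 91.4 kips.
Governing: min(125.2, 217.5, 91.4) = 91.4 kips → gross-section yield.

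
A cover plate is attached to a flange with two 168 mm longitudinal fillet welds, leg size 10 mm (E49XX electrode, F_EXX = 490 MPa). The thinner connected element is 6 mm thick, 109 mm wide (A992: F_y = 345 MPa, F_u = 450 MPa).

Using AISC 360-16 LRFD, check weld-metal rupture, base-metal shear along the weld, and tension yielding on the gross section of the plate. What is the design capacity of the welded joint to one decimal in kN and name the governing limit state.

203.1 kN (gross-section yield governs)

Weld metal: throat = 0.707×10 = 7.07 mm, L = 2×168 = 336 mm. φR_n = 0.75 × 0.6 × 490 × 7.07 × 336 = 523.8 kN.
Base metal shear (6 mm plate): yield φR_n = 1.0×0.6×345×6×336 = 417.3 kN; rupture φR_n = 0.75×0.6×450×6×336 = 408.2 kN; take 408.2 kN (rupture).
Tension yield (gross): A_g = 109×6 = 654 mm². φR_n = 0.90 × 345 × 654 = 203.1 kN.
Governing: min(523.8, 408.2, 203.1) = 203.1 kN → gross-section yield.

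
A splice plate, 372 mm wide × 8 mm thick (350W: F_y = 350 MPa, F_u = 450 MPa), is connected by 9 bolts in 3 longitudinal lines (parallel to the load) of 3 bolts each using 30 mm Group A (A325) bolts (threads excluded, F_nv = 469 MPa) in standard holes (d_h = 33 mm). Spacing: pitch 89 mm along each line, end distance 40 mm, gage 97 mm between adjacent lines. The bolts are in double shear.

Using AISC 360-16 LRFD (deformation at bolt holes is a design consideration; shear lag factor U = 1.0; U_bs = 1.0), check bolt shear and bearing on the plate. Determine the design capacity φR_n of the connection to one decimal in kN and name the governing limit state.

Bolt shear: A_b = π(30)²/4 = 706.86 mm². φR_n = 0.75 × 469 × 706.86 × 9 × 2 = 4475.5 kN.
Bearing (8 mm plate, F_u = 450 MPa): end bolts L_c = 40 − 33/2 = 23.5, R_n = min(1.2×23.5×8×450, 2.4×30×8×450) = 101.52 kN/bolt; interior L_c = 89 − 33 = 56, R_n = 241.92 kN/bolt. φR_n = 0.75 × (3×101.52 + 6×241.92) = 1317.1 kN.
Governing: min(4475.5, 1317.1) = 1317.1 kN → bearing.

1317.1 kN (bearing governs)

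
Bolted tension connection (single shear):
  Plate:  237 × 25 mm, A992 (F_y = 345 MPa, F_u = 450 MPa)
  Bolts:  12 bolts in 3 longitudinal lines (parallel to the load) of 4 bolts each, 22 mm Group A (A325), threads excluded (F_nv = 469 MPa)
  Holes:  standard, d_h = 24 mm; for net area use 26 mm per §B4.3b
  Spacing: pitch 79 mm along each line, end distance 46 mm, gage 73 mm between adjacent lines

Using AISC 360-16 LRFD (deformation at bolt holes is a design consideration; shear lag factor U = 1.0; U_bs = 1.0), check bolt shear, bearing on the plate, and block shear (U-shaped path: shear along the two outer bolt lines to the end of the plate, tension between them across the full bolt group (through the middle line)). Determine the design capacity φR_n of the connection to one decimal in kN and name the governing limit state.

1604.5 kN (bolt shear governs)

Bolt shear: A_b = π(22)²/4 = 380.13 mm². φR_n = 0.75 × 469 × 380.13 × 12 × 1 = 1604.5 kN.
Bearing (25 mm plate, F_u = 450 MPa): end bolts L_c = 46 − 24/2 = 34, R_n = min(1.2×34×25×450, 2.4×22×25×450) = 459 kN/bolt; interior L_c = 79 − 24 = 55, R_n = 594 kN/bolt. φR_n = 0.75 × (3×459 + 9×594) = 5042.3 kN.
Block shear: shear path 2×[46+3×79] = 2×283 mm, A_gv = 14150, A_nv = 2×(283 − 3.5×26)×25 = 9600 mm²; tension across gage: (146 − 2×26)×25 = 2350 mm². R_n = min(0.6×450×9600, 0.6×345×14150) + 1.0×450×2350 = min(2592, 2929.1) + 1057.5 = 3649.5 kN. φR_n = 0.75 × 3649.5 = 2737.1 kN.
Governing: min(1604.5, 5042.3, 2737.1) = 1604.5 kN → bolt shear.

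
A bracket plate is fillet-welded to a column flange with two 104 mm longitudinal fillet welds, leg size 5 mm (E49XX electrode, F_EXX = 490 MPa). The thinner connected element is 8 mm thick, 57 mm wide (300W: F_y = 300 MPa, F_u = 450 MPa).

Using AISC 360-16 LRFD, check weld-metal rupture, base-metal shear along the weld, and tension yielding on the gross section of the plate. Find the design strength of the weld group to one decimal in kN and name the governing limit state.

123.1 kN (gross-section yield governs)

Weld metal: throat = 0.707×5 = 3.535 mm, L = 2×104 = 208 mm. φR_n = 0.75 × 0.6 × 490 × 3.535 × 208 = 162.1 kN.
Base metal shear (8 mm plate): yield φR_n = 1.0×0.6×300×8×208 = 299.5 kN; rupture φR_n = 0.75×0.6×450×8×208 = 337.0 kN; take 299.5 kN (yield).
Tension yield (gross): A_g = 57×8 = 456 mm². φR_n = 0.90 × 300 × 456 = 123.1 kN.
Governing: min(162.1, 299.5, 123.1) = 123.1 kN → gross-section yield.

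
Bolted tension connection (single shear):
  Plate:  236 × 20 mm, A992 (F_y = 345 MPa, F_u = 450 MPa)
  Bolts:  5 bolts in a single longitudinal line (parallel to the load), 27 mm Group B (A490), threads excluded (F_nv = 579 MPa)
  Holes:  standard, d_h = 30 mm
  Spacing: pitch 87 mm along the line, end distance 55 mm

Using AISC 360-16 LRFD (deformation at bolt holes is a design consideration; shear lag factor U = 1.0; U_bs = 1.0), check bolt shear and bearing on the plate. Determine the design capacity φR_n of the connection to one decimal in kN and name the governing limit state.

1243.2 kN (bolt shear governs)

Bolt shear: A_b = π(27)²/4 = 572.56 mm². φR_n = 0.75 × 579 × 572.56 × 5 × 1 = 1243.2 kN.
Bearing (20 mm plate, F_u = 450 MPa): end bolts L_c = 55 − 30/2 = 40, R_n = min(1.2×40×20×450, 2.4×27×20×450) = 432 kN/bolt; interior L_c = 87 − 30 = 57, R_n = 583.2 kN/bolt. φR_n = 0.75 × (1×432 + 4×583.2) = 2073.6 kN.
Governing: min(1243.2, 2073.6) = 1243.2 kN → bolt shear.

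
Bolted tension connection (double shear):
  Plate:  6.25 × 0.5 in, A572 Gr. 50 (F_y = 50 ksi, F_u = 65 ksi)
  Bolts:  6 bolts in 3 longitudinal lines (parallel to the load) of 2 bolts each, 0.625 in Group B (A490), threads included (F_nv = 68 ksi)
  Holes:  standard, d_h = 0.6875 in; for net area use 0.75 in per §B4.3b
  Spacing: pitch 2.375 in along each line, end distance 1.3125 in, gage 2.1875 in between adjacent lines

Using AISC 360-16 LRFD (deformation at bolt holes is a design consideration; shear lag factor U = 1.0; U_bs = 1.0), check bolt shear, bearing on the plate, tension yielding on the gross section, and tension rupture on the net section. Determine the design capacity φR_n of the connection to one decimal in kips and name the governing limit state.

97.5 kips (net-section rupture governs)

Bolt shear: A_b = π(0.625)²/4 = 0.3068 in². φR_n = 0.75 × 68 × 0.3068 × 6 × 2 = 187.8 kips.
Bearing (0.5 in plate, F_u = 65 ksi): end bolts L_c = 1.3125 − 0.6875/2 = 0.96875, R_n = min(1.2×0.96875×0.5×65, 2.4×0.625×0.5×65) = 37.781 kips/bolt; interior L_c = 2.375 − 0.6875 = 1.6875, R_n = 48.75 kips/bolt. φR_n = 0.75 × (3×37.781 + 3×48.75) = 194.7 kips.
Tension yield (gross): A_g = 6.25×0.5 = 3.125 in². φR_n = 0.90 × 50 × 3.125 = 140.6 kips.
Tension rupture (net): A_n = (6.25 − 3×0.75)×0.5 = 2 in² (U = 1.0, A_e = A_n). φR_n = 0.75 × 65 × 2 = 97.5 kips.
Governing: min(187.8, 194.7, 140.6, 97.5) = 97.5 kips → net-section rupture.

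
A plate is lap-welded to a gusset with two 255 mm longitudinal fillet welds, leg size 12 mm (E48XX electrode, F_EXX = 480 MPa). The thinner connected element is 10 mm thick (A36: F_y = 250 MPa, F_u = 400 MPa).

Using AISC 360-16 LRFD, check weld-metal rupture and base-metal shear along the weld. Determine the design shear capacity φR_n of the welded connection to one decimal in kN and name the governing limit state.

765.0 kN (base-metal shear governs)

Weld metal: throat = 0.707×12 = 8.484 mm, L = 2×255 = 510 mm. φR_n = 0.75 × 0.6 × 480 × 8.484 × 510 = 934.6 kN.
Base metal shear (10 mm plate): yield φR_n = 1.0×0.6×250×10×510 = 765.0 kN; rupture φR_n = 0.75×0.6×400×10×510 = 918.0 kN; take 765.0 kN (yield).
Governing: min(934.6, 765.0) = 765.0 kN → base-metal shear.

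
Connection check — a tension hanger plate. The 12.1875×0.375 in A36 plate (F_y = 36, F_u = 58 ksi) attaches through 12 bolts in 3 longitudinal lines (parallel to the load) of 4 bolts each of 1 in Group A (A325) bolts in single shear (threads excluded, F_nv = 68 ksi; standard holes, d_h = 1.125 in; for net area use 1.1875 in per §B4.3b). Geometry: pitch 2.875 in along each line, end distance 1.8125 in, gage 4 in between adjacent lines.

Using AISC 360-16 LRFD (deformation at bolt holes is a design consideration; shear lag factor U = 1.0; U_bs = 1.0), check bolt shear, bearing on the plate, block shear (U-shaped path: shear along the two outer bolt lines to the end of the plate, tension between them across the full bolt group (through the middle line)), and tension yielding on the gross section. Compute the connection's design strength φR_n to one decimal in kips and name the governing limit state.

Bolt shear: A_b = π(1)²/4 = 0.7854 in². φR_n = 0.75 × 68 × 0.7854 × 12 × 1 = 480.7 kips.
Bearing (0.375 in plate, F_u = 58 ksi): end bolts L_c = 1.8125 − 1.125/2 = 1.25, R_n = min(1.2×1.25×0.375×58, 2.4×1×0.375×58) = 32.625 kips/bolt; interior L_c = 2.875 − 1.125 = 1.75, R_n = 45.675 kips/bolt. φR_n = 0.75 × (3×32.625 + 9×45.675) = 381.7 kips.
Block shear: shear path 2×[1.8125+3×2.875] = 2×10.4375 in, A_gv = 7.8281, A_nv = 2×(10.4375 − 3.5×1.1875)×0.375 = 4.7109 in²; tension across gage: (8 − 2×1.1875)×0.375 = 2.1094 in². R_n = min(0.6×58×4.7109, 0.6×36×7.8281) + 1.0×58×2.1094 = min(163.94, 169.09) + 122.35 = 286.29 kips. φR_n = 0.75 × 286.29 = 214.7 kips.
Tension yield (gross): A_g = 12.1875×0.375 = 4.5703 in². φR_n = 0.90 × 36 × 4.5703 = 148.1 kips.
Governing: min(480.7, 381.7, 214.7, 148.1) = 148.1 kips → gross-section yield.

148.1 kips (gross-section yield governs)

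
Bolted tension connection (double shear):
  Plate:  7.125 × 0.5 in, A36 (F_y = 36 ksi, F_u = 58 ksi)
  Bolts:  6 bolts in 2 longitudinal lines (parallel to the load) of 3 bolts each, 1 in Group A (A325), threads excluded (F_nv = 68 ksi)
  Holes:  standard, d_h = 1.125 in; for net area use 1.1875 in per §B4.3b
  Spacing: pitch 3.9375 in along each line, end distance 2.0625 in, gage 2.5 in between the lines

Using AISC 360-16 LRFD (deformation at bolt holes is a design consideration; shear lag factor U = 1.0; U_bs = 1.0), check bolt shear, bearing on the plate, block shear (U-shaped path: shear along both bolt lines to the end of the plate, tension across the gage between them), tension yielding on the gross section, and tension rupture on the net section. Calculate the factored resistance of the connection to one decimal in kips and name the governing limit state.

Bolt shear: A_b = π(1)²/4 = 0.7854 in². φR_n = 0.75 × 68 × 0.7854 × 6 × 2 = 480.7 kips.
Bearing (0.5 in plate, F_u = 58 ksi): end bolts L_c = 2.0625 − 1.125/2 = 1.5, R_n = min(1.2×1.5×0.5×58, 2.4×1×0.5×58) = 52.2 kips/bolt; interior L_c = 3.9375 − 1.125 = 2.8125, R_n = 69.6 kips/bolt. φR_n = 0.75 × (2×52.2 + 4×69.6) = 287.1 kips.
Block shear: shear path 2×[2.0625+2×3.9375] = 2×9.9375 in, A_gv = 9.9375, A_nv = 2×(9.9375 − 2.5×1.1875)×0.5 = 6.9688 in²; tension across gage: (2.5 − 1×1.1875)×0.5 = 0.65625 in². R_n = min(0.6×58×6.9688, 0.6×36×9.9375) + 1.0×58×0.65625 = min(242.51, 214.65) + 38.063 = 252.71 kips. φR_n = 0.75 × 252.71 = 189.5 kips.
Tension yield (gross): A_g = 7.125×0.5 = 3.5625 in². φR_n = 0.90 × 36 × 3.5625 = 115.4 kips.
Tension rupture (net): A_n = (7.125 − 2×1.1875)×0.5 = 2.375 in² (U = 1.0, A_e = A_n). φR_n = 0.75 × 58 × 2.375 = 103.3 kips.
Governing: min(480.7, 287.1, 189.5, 115.4, 103.3) = 103.3 kips → net-section rupture.

103.3 kips (net-section rupture governs)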